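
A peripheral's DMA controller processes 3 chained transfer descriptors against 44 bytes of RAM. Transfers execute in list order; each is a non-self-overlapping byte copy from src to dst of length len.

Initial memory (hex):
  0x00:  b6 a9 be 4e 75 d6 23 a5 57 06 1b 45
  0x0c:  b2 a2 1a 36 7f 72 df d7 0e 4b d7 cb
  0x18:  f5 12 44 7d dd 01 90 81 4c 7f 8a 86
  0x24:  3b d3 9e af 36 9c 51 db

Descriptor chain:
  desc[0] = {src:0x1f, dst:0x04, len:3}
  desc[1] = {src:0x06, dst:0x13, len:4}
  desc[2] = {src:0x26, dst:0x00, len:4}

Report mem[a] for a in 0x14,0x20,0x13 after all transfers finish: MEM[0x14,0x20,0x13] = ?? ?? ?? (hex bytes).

MEM[0x14,0x20,0x13] = a5 4c 7f

D0: mem[0x04..0x06] <- [81 4c 7f]
D1: mem[0x13..0x16] <- [7f a5 57 06]
D2: mem[0x00..0x03] <- [9e af 36 9c]
query mem[0x14]=0xa5, mem[0x20]=0x4c, mem[0x13]=0x7f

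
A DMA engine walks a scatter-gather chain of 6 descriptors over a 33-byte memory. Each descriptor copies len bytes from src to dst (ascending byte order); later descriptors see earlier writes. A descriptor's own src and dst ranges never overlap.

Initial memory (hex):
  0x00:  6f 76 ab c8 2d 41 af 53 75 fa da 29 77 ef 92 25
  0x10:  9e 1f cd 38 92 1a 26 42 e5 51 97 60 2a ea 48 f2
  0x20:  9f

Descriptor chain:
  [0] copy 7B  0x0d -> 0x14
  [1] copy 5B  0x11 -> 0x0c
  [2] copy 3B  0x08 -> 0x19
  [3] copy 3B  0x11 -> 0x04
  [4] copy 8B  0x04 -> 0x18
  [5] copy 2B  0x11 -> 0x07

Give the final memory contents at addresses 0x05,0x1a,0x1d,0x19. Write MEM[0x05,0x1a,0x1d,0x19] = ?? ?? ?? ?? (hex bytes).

MEM[0x05,0x1a,0x1d,0x19] = cd 38 fa cd

#0 dst[0x14+7] := {0xef,0x92,0x25,0x9e,0x1f,0xcd,0x38}
#1 dst[0x0c+5] := {0x1f,0xcd,0x38,0xef,0x92}
#2 dst[0x19+3] := {0x75,0xfa,0xda}
#3 dst[0x04+3] := {0x1f,0xcd,0x38}
#4 dst[0x18+8] := {0x1f,0xcd,0x38,0x53,0x75,0xfa,0xda,0x29}
#5 dst[0x07+2] := {0x1f,0xcd}
query mem[0x05]=0xcd, mem[0x1a]=0x38, mem[0x1d]=0xfa, mem[0x19]=0xcd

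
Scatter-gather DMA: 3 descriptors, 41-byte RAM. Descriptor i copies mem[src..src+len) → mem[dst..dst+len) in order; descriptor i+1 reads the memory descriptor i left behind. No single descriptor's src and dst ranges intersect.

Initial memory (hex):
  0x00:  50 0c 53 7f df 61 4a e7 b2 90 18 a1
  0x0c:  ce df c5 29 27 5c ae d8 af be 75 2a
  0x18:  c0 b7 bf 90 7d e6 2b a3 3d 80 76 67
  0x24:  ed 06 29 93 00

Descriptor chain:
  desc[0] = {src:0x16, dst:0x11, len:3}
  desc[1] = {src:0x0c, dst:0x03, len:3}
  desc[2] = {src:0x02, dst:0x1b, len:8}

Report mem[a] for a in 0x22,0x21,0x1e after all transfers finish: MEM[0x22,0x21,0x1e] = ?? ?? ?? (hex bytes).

#0 dst[0x11+3] := {0x75,0x2a,0xc0}
#1 dst[0x03+3] := {0xce,0xdf,0xc5}
#2 dst[0x1b+8] := {0x53,0xce,0xdf,0xc5,0x4a,0xe7,0xb2,0x90}
query mem[0x22]=0x90, mem[0x21]=0xb2, mem[0x1e]=0xc5

MEM[0x22,0x21,0x1e] = 90 b2 c5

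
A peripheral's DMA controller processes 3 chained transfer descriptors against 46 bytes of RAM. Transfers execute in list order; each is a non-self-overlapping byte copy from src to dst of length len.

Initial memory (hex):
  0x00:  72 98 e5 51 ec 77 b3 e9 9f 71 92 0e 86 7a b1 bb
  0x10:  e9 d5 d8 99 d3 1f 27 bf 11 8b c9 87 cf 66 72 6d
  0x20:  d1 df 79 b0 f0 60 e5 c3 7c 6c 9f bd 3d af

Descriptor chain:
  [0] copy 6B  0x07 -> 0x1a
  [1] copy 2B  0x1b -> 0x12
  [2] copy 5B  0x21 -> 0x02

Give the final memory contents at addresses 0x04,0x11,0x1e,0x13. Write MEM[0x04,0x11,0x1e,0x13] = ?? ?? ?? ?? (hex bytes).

MEM[0x04,0x11,0x1e,0x13] = b0 d5 0e 71

D0: mem[0x1a..0x1f] <- [e9 9f 71 92 0e 86]
D1: mem[0x12..0x13] <- [9f 71]
D2: mem[0x02..0x06] <- [df 79 b0 f0 60]
query mem[0x04]=0xb0, mem[0x11]=0xd5, mem[0x1e]=0x0e, mem[0x13]=0x71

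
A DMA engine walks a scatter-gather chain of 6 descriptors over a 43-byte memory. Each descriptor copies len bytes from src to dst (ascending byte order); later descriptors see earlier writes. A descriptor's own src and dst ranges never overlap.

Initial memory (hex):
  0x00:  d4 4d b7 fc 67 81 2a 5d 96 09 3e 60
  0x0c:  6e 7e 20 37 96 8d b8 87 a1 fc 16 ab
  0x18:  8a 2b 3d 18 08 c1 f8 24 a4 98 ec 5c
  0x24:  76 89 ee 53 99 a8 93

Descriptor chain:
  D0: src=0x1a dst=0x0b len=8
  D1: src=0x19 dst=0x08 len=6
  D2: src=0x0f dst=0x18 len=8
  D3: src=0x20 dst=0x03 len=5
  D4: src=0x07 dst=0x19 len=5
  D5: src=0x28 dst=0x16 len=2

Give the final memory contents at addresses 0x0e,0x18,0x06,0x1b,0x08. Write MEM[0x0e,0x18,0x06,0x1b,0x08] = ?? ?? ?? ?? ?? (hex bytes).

[0] 0x1a->0x0b len=8 : 3d 18 08 c1 f8 24 a4 98
[1] 0x19->0x08 len=6 : 2b 3d 18 08 c1 f8
[2] 0x0f->0x18 len=8 : f8 24 a4 98 87 a1 fc 16
[3] 0x20->0x03 len=5 : a4 98 ec 5c 76
[4] 0x07->0x19 len=5 : 76 2b 3d 18 08
[5] 0x28->0x16 len=2 : 99 a8
query mem[0x0e]=0xc1, mem[0x18]=0xf8, mem[0x06]=0x5c, mem[0x1b]=0x3d, mem[0x08]=0x2b

MEM[0x0e,0x18,0x06,0x1b,0x08] = c1 f8 5c 3d 2b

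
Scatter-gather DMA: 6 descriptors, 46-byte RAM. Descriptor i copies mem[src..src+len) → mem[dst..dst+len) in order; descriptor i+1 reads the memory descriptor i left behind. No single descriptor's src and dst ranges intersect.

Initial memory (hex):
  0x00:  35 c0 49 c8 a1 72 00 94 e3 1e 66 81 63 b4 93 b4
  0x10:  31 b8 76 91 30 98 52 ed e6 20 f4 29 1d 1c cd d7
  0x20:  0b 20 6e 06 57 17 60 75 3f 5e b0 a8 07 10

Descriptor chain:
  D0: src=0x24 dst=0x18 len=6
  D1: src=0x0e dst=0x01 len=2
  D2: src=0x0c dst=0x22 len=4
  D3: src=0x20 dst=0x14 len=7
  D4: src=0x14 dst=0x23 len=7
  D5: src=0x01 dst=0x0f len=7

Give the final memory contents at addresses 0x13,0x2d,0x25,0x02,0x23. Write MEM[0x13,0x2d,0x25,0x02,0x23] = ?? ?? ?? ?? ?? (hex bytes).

#0 dst[0x18+6] := {0x57,0x17,0x60,0x75,0x3f,0x5e}
#1 dst[0x01+2] := {0x93,0xb4}
#2 dst[0x22+4] := {0x63,0xb4,0x93,0xb4}
#3 dst[0x14+7] := {0x0b,0x20,0x63,0xb4,0x93,0xb4,0x60}
#4 dst[0x23+7] := {0x0b,0x20,0x63,0xb4,0x93,0xb4,0x60}
#5 dst[0x0f+7] := {0x93,0xb4,0xc8,0xa1,0x72,0x00,0x94}
query mem[0x13]=0x72, mem[0x2d]=0x10, mem[0x25]=0x63, mem[0x02]=0xb4, mem[0x23]=0x0b

MEM[0x13,0x2d,0x25,0x02,0x23] = 72 10 63 b4 0b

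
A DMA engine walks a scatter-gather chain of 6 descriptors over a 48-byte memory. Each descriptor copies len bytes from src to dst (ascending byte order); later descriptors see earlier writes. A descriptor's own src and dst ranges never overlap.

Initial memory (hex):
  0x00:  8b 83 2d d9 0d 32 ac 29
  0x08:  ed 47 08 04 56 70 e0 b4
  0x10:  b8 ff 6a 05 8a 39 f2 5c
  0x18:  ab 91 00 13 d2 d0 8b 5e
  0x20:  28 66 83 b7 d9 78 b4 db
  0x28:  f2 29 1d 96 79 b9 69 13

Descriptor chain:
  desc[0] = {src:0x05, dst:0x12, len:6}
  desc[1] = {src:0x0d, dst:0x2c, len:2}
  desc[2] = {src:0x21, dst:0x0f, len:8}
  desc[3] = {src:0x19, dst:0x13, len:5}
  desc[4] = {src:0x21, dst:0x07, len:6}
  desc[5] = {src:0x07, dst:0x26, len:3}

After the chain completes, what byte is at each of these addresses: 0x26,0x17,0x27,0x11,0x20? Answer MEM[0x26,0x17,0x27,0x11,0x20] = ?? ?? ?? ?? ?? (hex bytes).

#0 dst[0x12+6] := {0x32,0xac,0x29,0xed,0x47,0x08}
#1 dst[0x2c+2] := {0x70,0xe0}
#2 dst[0x0f+8] := {0x66,0x83,0xb7,0xd9,0x78,0xb4,0xdb,0xf2}
#3 dst[0x13+5] := {0x91,0x00,0x13,0xd2,0xd0}
#4 dst[0x07+6] := {0x66,0x83,0xb7,0xd9,0x78,0xb4}
#5 dst[0x26+3] := {0x66,0x83,0xb7}
query mem[0x26]=0x66, mem[0x17]=0xd0, mem[0x27]=0x83, mem[0x11]=0xb7, mem[0x20]=0x28

MEM[0x26,0x17,0x27,0x11,0x20] = 66 d0 83 b7 28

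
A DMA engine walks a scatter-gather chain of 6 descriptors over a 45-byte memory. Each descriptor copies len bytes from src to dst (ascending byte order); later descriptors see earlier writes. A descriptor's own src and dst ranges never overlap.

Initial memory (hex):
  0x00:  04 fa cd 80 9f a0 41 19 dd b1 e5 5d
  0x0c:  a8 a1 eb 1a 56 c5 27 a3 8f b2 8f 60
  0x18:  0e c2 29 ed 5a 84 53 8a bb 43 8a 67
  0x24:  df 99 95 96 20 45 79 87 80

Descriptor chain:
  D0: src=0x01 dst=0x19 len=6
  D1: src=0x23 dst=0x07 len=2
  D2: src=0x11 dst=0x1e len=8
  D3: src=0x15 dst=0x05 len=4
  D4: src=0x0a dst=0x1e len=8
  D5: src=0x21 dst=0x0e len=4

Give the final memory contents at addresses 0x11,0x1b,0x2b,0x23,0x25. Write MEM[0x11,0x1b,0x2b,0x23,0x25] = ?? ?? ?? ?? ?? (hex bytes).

MEM[0x11,0x1b,0x2b,0x23,0x25] = 56 80 87 1a c5

  after D0: wrote 6B at 0x19 = facd809fa041
  after D1: wrote 2B at 0x07 = 67df
  after D2: wrote 8B at 0x1e = c527a38fb28f600e
  after D3: wrote 4B at 0x05 = b28f600e
  after D4: wrote 8B at 0x1e = e55da8a1eb1a56c5
  after D5: wrote 4B at 0x0e = a1eb1a56
query mem[0x11]=0x56, mem[0x1b]=0x80, mem[0x2b]=0x87, mem[0x23]=0x1a, mem[0x25]=0xc5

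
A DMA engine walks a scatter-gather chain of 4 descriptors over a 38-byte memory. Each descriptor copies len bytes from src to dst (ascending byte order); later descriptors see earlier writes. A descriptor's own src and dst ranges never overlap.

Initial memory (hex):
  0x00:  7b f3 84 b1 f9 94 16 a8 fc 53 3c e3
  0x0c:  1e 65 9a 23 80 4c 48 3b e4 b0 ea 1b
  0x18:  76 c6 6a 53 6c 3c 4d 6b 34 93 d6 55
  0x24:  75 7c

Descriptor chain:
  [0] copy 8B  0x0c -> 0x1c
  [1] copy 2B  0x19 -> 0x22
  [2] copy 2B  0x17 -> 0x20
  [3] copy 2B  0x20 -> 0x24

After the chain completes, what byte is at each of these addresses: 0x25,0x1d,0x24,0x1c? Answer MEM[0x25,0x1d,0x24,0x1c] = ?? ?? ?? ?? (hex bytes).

MEM[0x25,0x1d,0x24,0x1c] = 76 65 1b 1e

[0] 0x0c->0x1c len=8 : 1e 65 9a 23 80 4c 48 3b
[1] 0x19->0x22 len=2 : c6 6a
[2] 0x17->0x20 len=2 : 1b 76
[3] 0x20->0x24 len=2 : 1b 76
query mem[0x25]=0x76, mem[0x1d]=0x65, mem[0x24]=0x1b, mem[0x1c]=0x1e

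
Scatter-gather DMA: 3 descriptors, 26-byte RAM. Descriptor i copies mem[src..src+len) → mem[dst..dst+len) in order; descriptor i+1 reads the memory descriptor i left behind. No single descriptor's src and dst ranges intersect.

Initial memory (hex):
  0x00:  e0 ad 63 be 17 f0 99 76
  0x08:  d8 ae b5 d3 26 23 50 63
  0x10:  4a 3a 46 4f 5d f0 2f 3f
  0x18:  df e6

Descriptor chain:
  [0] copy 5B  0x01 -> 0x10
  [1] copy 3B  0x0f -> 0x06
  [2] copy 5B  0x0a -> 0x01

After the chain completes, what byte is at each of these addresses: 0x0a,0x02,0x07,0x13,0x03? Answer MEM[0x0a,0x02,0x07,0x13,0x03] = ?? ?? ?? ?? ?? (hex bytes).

MEM[0x0a,0x02,0x07,0x13,0x03] = b5 d3 ad 17 26

  after D0: wrote 5B at 0x10 = ad63be17f0
  after D1: wrote 3B at 0x06 = 63ad63
  after D2: wrote 5B at 0x01 = b5d3262350
query mem[0x0a]=0xb5, mem[0x02]=0xd3, mem[0x07]=0xad, mem[0x13]=0x17, mem[0x03]=0x26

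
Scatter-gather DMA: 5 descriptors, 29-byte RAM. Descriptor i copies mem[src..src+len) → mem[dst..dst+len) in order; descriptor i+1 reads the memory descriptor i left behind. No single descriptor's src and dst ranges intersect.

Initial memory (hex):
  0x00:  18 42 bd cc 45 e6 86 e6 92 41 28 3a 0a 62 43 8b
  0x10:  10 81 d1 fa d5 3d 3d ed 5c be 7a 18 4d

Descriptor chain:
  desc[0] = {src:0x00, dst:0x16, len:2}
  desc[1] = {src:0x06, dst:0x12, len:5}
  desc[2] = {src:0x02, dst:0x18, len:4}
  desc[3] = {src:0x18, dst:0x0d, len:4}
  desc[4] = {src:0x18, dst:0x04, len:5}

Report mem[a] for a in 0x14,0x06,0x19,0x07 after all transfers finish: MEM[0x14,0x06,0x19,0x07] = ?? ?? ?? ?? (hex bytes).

MEM[0x14,0x06,0x19,0x07] = 92 45 cc e6

#0 dst[0x16+2] := {0x18,0x42}
#1 dst[0x12+5] := {0x86,0xe6,0x92,0x41,0x28}
#2 dst[0x18+4] := {0xbd,0xcc,0x45,0xe6}
#3 dst[0x0d+4] := {0xbd,0xcc,0x45,0xe6}
#4 dst[0x04+5] := {0xbd,0xcc,0x45,0xe6,0x4d}
query mem[0x14]=0x92, mem[0x06]=0x45, mem[0x19]=0xcc, mem[0x07]=0xe6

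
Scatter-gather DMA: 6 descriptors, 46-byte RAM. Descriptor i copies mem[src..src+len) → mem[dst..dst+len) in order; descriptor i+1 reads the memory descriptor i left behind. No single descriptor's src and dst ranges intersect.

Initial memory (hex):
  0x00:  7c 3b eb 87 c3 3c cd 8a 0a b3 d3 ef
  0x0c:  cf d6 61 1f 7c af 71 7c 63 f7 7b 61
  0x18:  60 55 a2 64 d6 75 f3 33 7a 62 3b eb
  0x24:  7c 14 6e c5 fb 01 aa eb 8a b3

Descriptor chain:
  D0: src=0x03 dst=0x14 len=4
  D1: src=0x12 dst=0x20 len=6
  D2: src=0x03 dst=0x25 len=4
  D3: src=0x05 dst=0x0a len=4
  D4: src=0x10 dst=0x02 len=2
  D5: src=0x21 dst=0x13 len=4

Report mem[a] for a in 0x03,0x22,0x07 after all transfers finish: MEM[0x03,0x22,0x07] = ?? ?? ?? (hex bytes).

  after D0: wrote 4B at 0x14 = 87c33ccd
  after D1: wrote 6B at 0x20 = 717c87c33ccd
  after D2: wrote 4B at 0x25 = 87c33ccd
  after D3: wrote 4B at 0x0a = 3ccd8a0a
  after D4: wrote 2B at 0x02 = 7caf
  after D5: wrote 4B at 0x13 = 7c87c33c
query mem[0x03]=0xaf, mem[0x22]=0x87, mem[0x07]=0x8a

MEM[0x03,0x22,0x07] = af 87 8a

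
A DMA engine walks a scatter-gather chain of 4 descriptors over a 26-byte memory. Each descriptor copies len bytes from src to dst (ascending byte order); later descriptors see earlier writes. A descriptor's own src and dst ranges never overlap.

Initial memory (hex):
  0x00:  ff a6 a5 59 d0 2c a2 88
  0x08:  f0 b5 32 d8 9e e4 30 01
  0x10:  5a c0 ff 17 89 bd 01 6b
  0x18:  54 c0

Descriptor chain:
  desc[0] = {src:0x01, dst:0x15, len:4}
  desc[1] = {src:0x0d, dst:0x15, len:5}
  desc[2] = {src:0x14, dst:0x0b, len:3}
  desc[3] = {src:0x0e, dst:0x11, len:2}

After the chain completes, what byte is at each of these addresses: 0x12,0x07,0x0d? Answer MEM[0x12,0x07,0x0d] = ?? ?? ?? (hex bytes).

[0] 0x01->0x15 len=4 : a6 a5 59 d0
[1] 0x0d->0x15 len=5 : e4 30 01 5a c0
[2] 0x14->0x0b len=3 : 89 e4 30
[3] 0x0e->0x11 len=2 : 30 01
query mem[0x12]=0x01, mem[0x07]=0x88, mem[0x0d]=0x30

MEM[0x12,0x07,0x0d] = 01 88 30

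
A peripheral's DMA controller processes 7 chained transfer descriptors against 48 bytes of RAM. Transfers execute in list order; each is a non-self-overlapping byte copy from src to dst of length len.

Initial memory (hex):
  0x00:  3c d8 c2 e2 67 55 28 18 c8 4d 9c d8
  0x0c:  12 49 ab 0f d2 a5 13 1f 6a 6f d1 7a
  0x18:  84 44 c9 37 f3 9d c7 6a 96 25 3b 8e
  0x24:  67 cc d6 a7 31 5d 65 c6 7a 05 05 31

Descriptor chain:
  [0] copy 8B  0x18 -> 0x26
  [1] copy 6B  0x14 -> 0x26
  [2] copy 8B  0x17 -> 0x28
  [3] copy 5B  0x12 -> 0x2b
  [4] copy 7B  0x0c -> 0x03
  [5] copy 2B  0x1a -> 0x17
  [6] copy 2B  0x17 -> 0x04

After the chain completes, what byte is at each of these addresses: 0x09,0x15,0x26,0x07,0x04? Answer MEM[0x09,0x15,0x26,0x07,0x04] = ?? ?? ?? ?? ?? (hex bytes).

D0: mem[0x26..0x2d] <- [84 44 c9 37 f3 9d c7 6a]
D1: mem[0x26..0x2b] <- [6a 6f d1 7a 84 44]
D2: mem[0x28..0x2f] <- [7a 84 44 c9 37 f3 9d c7]
D3: mem[0x2b..0x2f] <- [13 1f 6a 6f d1]
D4: mem[0x03..0x09] <- [12 49 ab 0f d2 a5 13]
D5: mem[0x17..0x18] <- [c9 37]
D6: mem[0x04..0x05] <- [c9 37]
query mem[0x09]=0x13, mem[0x15]=0x6f, mem[0x26]=0x6a, mem[0x07]=0xd2, mem[0x04]=0xc9

MEM[0x09,0x15,0x26,0x07,0x04] = 13 6f 6a d2 c9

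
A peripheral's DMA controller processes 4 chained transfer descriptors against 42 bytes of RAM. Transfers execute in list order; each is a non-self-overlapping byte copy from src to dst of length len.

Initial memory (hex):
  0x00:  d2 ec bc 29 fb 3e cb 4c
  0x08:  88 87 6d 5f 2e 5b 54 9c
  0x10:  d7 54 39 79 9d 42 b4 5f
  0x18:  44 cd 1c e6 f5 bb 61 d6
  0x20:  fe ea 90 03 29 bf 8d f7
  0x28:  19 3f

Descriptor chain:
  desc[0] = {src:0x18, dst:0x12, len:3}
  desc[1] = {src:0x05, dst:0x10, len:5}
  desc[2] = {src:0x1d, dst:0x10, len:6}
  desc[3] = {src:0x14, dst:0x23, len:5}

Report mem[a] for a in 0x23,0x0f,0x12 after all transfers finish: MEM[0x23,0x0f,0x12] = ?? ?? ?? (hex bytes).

[0] 0x18->0x12 len=3 : 44 cd 1c
[1] 0x05->0x10 len=5 : 3e cb 4c 88 87
[2] 0x1d->0x10 len=6 : bb 61 d6 fe ea 90
[3] 0x14->0x23 len=5 : ea 90 b4 5f 44
query mem[0x23]=0xea, mem[0x0f]=0x9c, mem[0x12]=0xd6

MEM[0x23,0x0f,0x12] = ea 9c d6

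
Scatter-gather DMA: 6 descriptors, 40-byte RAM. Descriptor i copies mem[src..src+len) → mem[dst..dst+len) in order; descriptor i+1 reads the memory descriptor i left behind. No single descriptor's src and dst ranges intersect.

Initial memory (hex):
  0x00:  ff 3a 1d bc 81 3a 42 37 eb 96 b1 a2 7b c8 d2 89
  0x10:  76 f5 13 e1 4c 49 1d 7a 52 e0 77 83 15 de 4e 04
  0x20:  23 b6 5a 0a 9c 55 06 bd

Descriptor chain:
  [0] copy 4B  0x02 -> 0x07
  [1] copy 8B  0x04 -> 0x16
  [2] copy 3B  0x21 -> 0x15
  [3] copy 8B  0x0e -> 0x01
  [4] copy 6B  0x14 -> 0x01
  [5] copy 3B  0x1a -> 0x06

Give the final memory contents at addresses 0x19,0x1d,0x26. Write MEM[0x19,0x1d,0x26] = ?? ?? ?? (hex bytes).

MEM[0x19,0x1d,0x26] = 1d a2 06

  after D0: wrote 4B at 0x07 = 1dbc813a
  after D1: wrote 8B at 0x16 = 813a421dbc813aa2
  after D2: wrote 3B at 0x15 = b65a0a
  after D3: wrote 8B at 0x01 = d28976f513e14cb6
  after D4: wrote 6B at 0x01 = 4cb65a0a421d
  after D5: wrote 3B at 0x06 = bc813a
query mem[0x19]=0x1d, mem[0x1d]=0xa2, mem[0x26]=0x06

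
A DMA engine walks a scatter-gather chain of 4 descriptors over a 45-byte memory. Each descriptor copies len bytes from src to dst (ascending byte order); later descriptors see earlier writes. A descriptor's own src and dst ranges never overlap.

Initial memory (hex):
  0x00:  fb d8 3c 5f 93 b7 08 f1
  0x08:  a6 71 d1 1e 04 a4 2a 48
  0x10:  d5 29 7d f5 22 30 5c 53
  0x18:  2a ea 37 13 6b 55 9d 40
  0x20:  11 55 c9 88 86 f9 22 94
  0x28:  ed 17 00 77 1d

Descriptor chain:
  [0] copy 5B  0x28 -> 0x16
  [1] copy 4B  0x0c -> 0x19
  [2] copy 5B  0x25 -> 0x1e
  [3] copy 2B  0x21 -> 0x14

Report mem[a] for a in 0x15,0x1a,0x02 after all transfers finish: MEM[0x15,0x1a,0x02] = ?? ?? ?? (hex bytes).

D0: mem[0x16..0x1a] <- [ed 17 00 77 1d]
D1: mem[0x19..0x1c] <- [04 a4 2a 48]
D2: mem[0x1e..0x22] <- [f9 22 94 ed 17]
D3: mem[0x14..0x15] <- [ed 17]
query mem[0x15]=0x17, mem[0x1a]=0xa4, mem[0x02]=0x3c

MEM[0x15,0x1a,0x02] = 17 a4 3c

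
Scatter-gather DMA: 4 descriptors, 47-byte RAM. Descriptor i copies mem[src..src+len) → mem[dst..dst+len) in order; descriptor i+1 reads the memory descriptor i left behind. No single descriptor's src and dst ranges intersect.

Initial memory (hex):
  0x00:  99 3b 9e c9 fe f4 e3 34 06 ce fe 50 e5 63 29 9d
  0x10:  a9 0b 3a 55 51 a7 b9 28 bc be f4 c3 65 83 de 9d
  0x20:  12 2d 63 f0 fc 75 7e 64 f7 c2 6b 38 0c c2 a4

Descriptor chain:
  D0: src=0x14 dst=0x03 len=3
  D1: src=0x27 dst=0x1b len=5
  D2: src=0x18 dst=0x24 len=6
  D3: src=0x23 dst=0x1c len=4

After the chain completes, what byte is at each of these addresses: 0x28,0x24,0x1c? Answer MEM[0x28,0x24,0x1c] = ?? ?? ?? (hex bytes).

#0 dst[0x03+3] := {0x51,0xa7,0xb9}
#1 dst[0x1b+5] := {0x64,0xf7,0xc2,0x6b,0x38}
#2 dst[0x24+6] := {0xbc,0xbe,0xf4,0x64,0xf7,0xc2}
#3 dst[0x1c+4] := {0xf0,0xbc,0xbe,0xf4}
query mem[0x28]=0xf7, mem[0x24]=0xbc, mem[0x1c]=0xf0

MEM[0x28,0x24,0x1c] = f7 bc f0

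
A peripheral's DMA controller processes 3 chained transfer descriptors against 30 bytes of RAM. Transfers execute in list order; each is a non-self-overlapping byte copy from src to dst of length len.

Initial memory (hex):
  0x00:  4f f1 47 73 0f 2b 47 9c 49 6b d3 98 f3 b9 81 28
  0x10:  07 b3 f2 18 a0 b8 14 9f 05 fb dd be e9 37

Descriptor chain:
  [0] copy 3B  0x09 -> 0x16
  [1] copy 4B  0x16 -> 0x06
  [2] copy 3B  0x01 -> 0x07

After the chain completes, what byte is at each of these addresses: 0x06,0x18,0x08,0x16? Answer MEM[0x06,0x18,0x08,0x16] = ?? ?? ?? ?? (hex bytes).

  after D0: wrote 3B at 0x16 = 6bd398
  after D1: wrote 4B at 0x06 = 6bd398fb
  after D2: wrote 3B at 0x07 = f14773
query mem[0x06]=0x6b, mem[0x18]=0x98, mem[0x08]=0x47, mem[0x16]=0x6b

MEM[0x06,0x18,0x08,0x16] = 6b 98 47 6b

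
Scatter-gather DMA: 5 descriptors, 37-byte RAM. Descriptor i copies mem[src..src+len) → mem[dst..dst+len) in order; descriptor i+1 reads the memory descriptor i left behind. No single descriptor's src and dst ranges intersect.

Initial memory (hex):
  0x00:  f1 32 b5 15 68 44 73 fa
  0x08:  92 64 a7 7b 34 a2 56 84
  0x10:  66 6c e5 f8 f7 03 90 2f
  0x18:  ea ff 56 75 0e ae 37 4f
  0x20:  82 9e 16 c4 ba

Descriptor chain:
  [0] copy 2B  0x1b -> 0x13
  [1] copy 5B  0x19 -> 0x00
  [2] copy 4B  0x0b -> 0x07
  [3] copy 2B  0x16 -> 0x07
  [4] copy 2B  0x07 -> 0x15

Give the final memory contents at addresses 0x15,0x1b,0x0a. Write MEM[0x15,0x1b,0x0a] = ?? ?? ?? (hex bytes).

#0 dst[0x13+2] := {0x75,0x0e}
#1 dst[0x00+5] := {0xff,0x56,0x75,0x0e,0xae}
#2 dst[0x07+4] := {0x7b,0x34,0xa2,0x56}
#3 dst[0x07+2] := {0x90,0x2f}
#4 dst[0x15+2] := {0x90,0x2f}
query mem[0x15]=0x90, mem[0x1b]=0x75, mem[0x0a]=0x56

MEM[0x15,0x1b,0x0a] = 90 75 56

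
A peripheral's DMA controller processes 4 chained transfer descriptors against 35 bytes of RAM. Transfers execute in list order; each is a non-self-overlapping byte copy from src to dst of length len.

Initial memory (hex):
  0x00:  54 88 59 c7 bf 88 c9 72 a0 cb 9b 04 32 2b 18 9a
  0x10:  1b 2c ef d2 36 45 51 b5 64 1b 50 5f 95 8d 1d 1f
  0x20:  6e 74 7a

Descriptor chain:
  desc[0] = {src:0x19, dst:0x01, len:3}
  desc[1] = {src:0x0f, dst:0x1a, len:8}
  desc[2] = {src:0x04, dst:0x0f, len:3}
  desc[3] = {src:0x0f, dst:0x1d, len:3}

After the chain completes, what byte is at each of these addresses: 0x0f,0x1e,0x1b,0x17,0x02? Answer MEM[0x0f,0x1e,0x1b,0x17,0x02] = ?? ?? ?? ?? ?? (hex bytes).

MEM[0x0f,0x1e,0x1b,0x17,0x02] = bf 88 1b b5 50

#0 dst[0x01+3] := {0x1b,0x50,0x5f}
#1 dst[0x1a+8] := {0x9a,0x1b,0x2c,0xef,0xd2,0x36,0x45,0x51}
#2 dst[0x0f+3] := {0xbf,0x88,0xc9}
#3 dst[0x1d+3] := {0xbf,0x88,0xc9}
query mem[0x0f]=0xbf, mem[0x1e]=0x88, mem[0x1b]=0x1b, mem[0x17]=0xb5, mem[0x02]=0x50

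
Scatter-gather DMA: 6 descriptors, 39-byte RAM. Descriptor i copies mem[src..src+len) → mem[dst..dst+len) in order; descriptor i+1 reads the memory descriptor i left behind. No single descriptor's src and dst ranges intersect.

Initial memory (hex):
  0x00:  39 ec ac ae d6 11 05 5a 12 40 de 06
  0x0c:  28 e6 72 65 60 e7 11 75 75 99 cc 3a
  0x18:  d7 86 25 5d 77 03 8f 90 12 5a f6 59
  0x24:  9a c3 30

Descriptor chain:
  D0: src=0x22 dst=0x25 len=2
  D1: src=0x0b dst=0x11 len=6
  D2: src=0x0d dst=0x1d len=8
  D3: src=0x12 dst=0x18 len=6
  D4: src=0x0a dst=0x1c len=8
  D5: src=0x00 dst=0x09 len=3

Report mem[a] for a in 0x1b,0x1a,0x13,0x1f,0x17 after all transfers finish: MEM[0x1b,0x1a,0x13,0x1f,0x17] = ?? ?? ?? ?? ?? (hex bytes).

#0 dst[0x25+2] := {0xf6,0x59}
#1 dst[0x11+6] := {0x06,0x28,0xe6,0x72,0x65,0x60}
#2 dst[0x1d+8] := {0xe6,0x72,0x65,0x60,0x06,0x28,0xe6,0x72}
#3 dst[0x18+6] := {0x28,0xe6,0x72,0x65,0x60,0x3a}
#4 dst[0x1c+8] := {0xde,0x06,0x28,0xe6,0x72,0x65,0x60,0x06}
#5 dst[0x09+3] := {0x39,0xec,0xac}
query mem[0x1b]=0x65, mem[0x1a]=0x72, mem[0x13]=0xe6, mem[0x1f]=0xe6, mem[0x17]=0x3a

MEM[0x1b,0x1a,0x13,0x1f,0x17] = 65 72 e6 e6 3a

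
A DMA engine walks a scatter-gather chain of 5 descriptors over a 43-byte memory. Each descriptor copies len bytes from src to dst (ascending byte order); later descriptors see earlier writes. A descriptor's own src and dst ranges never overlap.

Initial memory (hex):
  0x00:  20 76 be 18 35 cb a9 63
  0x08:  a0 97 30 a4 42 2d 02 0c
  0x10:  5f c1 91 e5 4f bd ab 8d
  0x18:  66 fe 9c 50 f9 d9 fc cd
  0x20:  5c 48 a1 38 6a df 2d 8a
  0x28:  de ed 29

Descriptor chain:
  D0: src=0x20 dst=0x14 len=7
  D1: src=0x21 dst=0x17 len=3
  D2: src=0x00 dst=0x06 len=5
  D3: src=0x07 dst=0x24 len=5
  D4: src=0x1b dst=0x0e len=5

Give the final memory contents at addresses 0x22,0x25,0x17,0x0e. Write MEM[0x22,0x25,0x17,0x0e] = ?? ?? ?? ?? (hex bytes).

  after D0: wrote 7B at 0x14 = 5c48a1386adf2d
  after D1: wrote 3B at 0x17 = 48a138
  after D2: wrote 5B at 0x06 = 2076be1835
  after D3: wrote 5B at 0x24 = 76be1835a4
  after D4: wrote 5B at 0x0e = 50f9d9fccd
query mem[0x22]=0xa1, mem[0x25]=0xbe, mem[0x17]=0x48, mem[0x0e]=0x50

MEM[0x22,0x25,0x17,0x0e] = a1 be 48 50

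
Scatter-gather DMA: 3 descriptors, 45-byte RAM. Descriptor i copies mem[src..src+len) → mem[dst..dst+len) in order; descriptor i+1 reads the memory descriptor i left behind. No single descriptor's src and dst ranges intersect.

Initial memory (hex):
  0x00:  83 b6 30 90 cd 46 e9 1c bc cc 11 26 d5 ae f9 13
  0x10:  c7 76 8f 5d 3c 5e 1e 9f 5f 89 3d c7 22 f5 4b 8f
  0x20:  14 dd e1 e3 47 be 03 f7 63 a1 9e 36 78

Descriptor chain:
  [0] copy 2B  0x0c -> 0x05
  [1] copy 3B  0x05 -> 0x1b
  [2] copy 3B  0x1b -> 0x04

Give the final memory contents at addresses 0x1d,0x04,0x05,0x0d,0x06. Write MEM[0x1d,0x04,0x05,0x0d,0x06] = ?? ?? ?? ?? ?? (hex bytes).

MEM[0x1d,0x04,0x05,0x0d,0x06] = 1c d5 ae ae 1c

#0 dst[0x05+2] := {0xd5,0xae}
#1 dst[0x1b+3] := {0xd5,0xae,0x1c}
#2 dst[0x04+3] := {0xd5,0xae,0x1c}
query mem[0x1d]=0x1c, mem[0x04]=0xd5, mem[0x05]=0xae, mem[0x0d]=0xae, mem[0x06]=0x1c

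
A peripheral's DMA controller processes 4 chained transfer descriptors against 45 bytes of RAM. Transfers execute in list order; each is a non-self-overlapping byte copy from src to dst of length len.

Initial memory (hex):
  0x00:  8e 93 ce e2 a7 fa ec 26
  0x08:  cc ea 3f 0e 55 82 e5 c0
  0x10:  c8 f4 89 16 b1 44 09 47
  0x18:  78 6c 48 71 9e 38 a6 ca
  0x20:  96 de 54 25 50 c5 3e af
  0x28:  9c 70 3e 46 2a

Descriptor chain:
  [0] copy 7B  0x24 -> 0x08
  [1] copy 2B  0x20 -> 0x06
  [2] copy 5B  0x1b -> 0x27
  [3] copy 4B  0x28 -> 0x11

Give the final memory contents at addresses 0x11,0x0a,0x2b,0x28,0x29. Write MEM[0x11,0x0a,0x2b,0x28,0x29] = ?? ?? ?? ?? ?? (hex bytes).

[0] 0x24->0x08 len=7 : 50 c5 3e af 9c 70 3e
[1] 0x20->0x06 len=2 : 96 de
[2] 0x1b->0x27 len=5 : 71 9e 38 a6 ca
[3] 0x28->0x11 len=4 : 9e 38 a6 ca
query mem[0x11]=0x9e, mem[0x0a]=0x3e, mem[0x2b]=0xca, mem[0x28]=0x9e, mem[0x29]=0x38

MEM[0x11,0x0a,0x2b,0x28,0x29] = 9e 3e ca 9e 38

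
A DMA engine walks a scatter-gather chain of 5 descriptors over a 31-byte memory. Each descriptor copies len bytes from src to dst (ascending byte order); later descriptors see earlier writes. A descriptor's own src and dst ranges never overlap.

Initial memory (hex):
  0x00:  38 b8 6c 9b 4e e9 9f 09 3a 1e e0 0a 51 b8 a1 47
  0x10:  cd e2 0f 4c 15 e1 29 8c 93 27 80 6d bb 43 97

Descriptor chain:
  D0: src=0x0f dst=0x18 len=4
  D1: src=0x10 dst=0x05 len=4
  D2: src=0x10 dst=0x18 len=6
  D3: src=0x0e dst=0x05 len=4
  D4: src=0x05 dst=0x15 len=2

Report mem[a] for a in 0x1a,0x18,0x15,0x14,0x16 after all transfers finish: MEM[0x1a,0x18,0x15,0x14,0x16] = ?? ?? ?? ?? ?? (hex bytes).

MEM[0x1a,0x18,0x15,0x14,0x16] = 0f cd a1 15 47

#0 dst[0x18+4] := {0x47,0xcd,0xe2,0x0f}
#1 dst[0x05+4] := {0xcd,0xe2,0x0f,0x4c}
#2 dst[0x18+6] := {0xcd,0xe2,0x0f,0x4c,0x15,0xe1}
#3 dst[0x05+4] := {0xa1,0x47,0xcd,0xe2}
#4 dst[0x15+2] := {0xa1,0x47}
query mem[0x1a]=0x0f, mem[0x18]=0xcd, mem[0x15]=0xa1, mem[0x14]=0x15, mem[0x16]=0x47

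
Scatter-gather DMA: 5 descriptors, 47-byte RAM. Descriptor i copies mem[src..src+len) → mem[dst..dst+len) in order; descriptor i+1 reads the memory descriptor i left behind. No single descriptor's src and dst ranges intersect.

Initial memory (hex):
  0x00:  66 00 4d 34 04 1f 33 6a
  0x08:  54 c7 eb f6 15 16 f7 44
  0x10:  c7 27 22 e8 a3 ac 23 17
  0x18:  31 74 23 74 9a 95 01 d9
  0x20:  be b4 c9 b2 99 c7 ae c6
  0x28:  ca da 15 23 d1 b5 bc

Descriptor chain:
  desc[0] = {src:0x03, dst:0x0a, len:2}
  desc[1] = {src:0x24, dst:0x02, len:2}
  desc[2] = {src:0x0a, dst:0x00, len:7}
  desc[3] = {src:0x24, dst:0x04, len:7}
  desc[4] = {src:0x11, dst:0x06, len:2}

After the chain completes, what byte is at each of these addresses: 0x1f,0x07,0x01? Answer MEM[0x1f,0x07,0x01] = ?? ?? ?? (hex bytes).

[0] 0x03->0x0a len=2 : 34 04
[1] 0x24->0x02 len=2 : 99 c7
[2] 0x0a->0x00 len=7 : 34 04 15 16 f7 44 c7
[3] 0x24->0x04 len=7 : 99 c7 ae c6 ca da 15
[4] 0x11->0x06 len=2 : 27 22
query mem[0x1f]=0xd9, mem[0x07]=0x22, mem[0x01]=0x04

MEM[0x1f,0x07,0x01] = d9 22 04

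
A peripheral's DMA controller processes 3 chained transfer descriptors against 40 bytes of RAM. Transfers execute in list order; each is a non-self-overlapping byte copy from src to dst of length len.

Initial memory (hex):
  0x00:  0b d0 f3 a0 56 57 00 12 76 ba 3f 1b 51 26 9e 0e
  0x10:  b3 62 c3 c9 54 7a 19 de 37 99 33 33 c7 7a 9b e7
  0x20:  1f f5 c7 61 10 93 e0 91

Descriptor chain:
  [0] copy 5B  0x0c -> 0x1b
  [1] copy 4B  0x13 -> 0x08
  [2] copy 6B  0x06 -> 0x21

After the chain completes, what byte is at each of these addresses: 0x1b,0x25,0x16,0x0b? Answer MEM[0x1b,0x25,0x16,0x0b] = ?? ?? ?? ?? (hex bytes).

MEM[0x1b,0x25,0x16,0x0b] = 51 7a 19 19

  after D0: wrote 5B at 0x1b = 51269e0eb3
  after D1: wrote 4B at 0x08 = c9547a19
  after D2: wrote 6B at 0x21 = 0012c9547a19
query mem[0x1b]=0x51, mem[0x25]=0x7a, mem[0x16]=0x19, mem[0x0b]=0x19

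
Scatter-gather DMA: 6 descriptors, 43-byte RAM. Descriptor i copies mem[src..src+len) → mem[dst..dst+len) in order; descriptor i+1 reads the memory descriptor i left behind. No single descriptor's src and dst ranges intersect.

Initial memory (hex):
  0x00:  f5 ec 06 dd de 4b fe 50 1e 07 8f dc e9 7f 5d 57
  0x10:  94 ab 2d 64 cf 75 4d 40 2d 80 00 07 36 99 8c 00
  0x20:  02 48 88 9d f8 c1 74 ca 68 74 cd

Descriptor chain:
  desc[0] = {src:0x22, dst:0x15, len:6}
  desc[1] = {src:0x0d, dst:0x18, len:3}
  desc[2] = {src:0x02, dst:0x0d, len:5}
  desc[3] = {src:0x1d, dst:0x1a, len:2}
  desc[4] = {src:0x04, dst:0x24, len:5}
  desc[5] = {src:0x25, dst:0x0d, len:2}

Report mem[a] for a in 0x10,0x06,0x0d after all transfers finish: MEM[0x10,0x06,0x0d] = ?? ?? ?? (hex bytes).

MEM[0x10,0x06,0x0d] = 4b fe 4b

#0 dst[0x15+6] := {0x88,0x9d,0xf8,0xc1,0x74,0xca}
#1 dst[0x18+3] := {0x7f,0x5d,0x57}
#2 dst[0x0d+5] := {0x06,0xdd,0xde,0x4b,0xfe}
#3 dst[0x1a+2] := {0x99,0x8c}
#4 dst[0x24+5] := {0xde,0x4b,0xfe,0x50,0x1e}
#5 dst[0x0d+2] := {0x4b,0xfe}
query mem[0x10]=0x4b, mem[0x06]=0xfe, mem[0x0d]=0x4b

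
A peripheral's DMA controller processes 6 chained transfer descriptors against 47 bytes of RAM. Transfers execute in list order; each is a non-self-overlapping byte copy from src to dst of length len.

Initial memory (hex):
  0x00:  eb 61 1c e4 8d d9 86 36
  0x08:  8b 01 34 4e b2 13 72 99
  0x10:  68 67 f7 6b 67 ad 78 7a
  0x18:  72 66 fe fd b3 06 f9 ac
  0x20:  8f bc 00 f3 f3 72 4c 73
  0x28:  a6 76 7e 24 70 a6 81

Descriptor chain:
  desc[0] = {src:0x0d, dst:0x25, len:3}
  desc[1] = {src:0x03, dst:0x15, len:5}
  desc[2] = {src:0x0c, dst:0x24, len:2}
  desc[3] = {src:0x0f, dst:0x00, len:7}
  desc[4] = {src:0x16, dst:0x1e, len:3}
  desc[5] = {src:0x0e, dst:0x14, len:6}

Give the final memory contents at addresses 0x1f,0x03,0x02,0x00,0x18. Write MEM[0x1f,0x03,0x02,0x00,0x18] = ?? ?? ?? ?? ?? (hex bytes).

[0] 0x0d->0x25 len=3 : 13 72 99
[1] 0x03->0x15 len=5 : e4 8d d9 86 36
[2] 0x0c->0x24 len=2 : b2 13
[3] 0x0f->0x00 len=7 : 99 68 67 f7 6b 67 e4
[4] 0x16->0x1e len=3 : 8d d9 86
[5] 0x0e->0x14 len=6 : 72 99 68 67 f7 6b
query mem[0x1f]=0xd9, mem[0x03]=0xf7, mem[0x02]=0x67, mem[0x00]=0x99, mem[0x18]=0xf7

MEM[0x1f,0x03,0x02,0x00,0x18] = d9 f7 67 99 f7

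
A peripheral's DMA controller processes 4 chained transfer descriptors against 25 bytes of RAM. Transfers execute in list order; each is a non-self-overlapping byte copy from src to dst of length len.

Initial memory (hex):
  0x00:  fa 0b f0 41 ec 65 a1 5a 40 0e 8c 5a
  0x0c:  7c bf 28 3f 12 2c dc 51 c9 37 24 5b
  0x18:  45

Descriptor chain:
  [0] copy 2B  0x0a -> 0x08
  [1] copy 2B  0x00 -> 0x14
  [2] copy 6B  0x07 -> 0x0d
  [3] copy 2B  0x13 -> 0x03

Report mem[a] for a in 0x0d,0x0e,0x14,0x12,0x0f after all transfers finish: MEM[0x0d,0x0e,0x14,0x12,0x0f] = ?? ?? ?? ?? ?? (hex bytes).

  after D0: wrote 2B at 0x08 = 8c5a
  after D1: wrote 2B at 0x14 = fa0b
  after D2: wrote 6B at 0x0d = 5a8c5a8c5a7c
  after D3: wrote 2B at 0x03 = 51fa
query mem[0x0d]=0x5a, mem[0x0e]=0x8c, mem[0x14]=0xfa, mem[0x12]=0x7c, mem[0x0f]=0x5a

MEM[0x0d,0x0e,0x14,0x12,0x0f] = 5a 8c fa 7c 5a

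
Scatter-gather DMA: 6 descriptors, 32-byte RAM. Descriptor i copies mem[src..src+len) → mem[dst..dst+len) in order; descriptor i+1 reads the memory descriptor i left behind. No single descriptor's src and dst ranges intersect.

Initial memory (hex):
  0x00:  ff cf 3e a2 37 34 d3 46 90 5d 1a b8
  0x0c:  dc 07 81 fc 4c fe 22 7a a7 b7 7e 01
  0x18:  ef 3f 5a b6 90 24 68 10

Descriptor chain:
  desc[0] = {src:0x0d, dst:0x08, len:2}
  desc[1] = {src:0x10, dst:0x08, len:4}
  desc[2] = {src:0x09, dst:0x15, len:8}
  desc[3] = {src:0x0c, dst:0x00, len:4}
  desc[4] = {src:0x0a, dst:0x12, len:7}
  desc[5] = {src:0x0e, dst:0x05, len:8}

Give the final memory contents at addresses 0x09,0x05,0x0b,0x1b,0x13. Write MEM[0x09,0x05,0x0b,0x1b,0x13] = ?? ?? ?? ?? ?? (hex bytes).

MEM[0x09,0x05,0x0b,0x1b,0x13] = 22 81 dc fc 7a

D0: mem[0x08..0x09] <- [07 81]
D1: mem[0x08..0x0b] <- [4c fe 22 7a]
D2: mem[0x15..0x1c] <- [fe 22 7a dc 07 81 fc 4c]
D3: mem[0x00..0x03] <- [dc 07 81 fc]
D4: mem[0x12..0x18] <- [22 7a dc 07 81 fc 4c]
D5: mem[0x05..0x0c] <- [81 fc 4c fe 22 7a dc 07]
query mem[0x09]=0x22, mem[0x05]=0x81, mem[0x0b]=0xdc, mem[0x1b]=0xfc, mem[0x13]=0x7a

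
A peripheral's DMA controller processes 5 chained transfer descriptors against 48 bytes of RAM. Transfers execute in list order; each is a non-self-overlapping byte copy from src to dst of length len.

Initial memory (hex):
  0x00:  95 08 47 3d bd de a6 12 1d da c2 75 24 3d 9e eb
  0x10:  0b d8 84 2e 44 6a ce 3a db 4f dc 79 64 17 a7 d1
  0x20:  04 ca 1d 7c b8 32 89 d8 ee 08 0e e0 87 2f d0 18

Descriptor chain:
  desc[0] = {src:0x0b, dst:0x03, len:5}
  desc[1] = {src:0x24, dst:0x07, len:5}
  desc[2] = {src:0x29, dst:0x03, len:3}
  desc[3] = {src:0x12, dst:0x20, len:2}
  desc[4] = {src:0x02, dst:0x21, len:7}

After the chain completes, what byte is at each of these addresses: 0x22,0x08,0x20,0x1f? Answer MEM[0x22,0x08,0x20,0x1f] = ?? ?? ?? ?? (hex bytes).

MEM[0x22,0x08,0x20,0x1f] = 08 32 84 d1

[0] 0x0b->0x03 len=5 : 75 24 3d 9e eb
[1] 0x24->0x07 len=5 : b8 32 89 d8 ee
[2] 0x29->0x03 len=3 : 08 0e e0
[3] 0x12->0x20 len=2 : 84 2e
[4] 0x02->0x21 len=7 : 47 08 0e e0 9e b8 32
query mem[0x22]=0x08, mem[0x08]=0x32, mem[0x20]=0x84, mem[0x1f]=0xd1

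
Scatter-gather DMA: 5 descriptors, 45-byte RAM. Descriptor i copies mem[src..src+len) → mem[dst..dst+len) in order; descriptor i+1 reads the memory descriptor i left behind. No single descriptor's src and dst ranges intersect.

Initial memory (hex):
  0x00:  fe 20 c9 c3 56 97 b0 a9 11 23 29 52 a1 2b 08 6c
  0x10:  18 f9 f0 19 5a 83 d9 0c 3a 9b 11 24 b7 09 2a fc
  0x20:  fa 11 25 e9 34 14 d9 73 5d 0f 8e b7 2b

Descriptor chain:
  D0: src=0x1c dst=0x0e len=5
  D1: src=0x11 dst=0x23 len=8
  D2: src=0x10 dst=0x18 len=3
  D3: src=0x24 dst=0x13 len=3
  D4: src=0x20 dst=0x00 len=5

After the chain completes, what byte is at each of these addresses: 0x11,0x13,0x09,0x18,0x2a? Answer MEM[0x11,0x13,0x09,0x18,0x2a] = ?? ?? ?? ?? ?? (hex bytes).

MEM[0x11,0x13,0x09,0x18,0x2a] = fc fa 23 2a 3a

  after D0: wrote 5B at 0x0e = b7092afcfa
  after D1: wrote 8B at 0x23 = fcfa195a83d90c3a
  after D2: wrote 3B at 0x18 = 2afcfa
  after D3: wrote 3B at 0x13 = fa195a
  after D4: wrote 5B at 0x00 = fa1125fcfa
query mem[0x11]=0xfc, mem[0x13]=0xfa, mem[0x09]=0x23, mem[0x18]=0x2a, mem[0x2a]=0x3a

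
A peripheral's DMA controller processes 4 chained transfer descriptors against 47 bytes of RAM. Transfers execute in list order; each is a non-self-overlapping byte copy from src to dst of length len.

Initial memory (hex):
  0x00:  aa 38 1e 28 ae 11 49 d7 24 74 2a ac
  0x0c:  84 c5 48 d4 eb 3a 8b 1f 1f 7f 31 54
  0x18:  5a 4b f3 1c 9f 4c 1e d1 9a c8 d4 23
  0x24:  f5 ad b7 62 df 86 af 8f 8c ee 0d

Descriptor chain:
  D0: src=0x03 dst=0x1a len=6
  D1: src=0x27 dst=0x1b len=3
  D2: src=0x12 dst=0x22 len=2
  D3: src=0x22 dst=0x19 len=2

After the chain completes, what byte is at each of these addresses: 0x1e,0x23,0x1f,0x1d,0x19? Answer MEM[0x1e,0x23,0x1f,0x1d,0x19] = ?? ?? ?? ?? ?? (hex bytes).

MEM[0x1e,0x23,0x1f,0x1d,0x19] = d7 1f 24 86 8b

  after D0: wrote 6B at 0x1a = 28ae1149d724
  after D1: wrote 3B at 0x1b = 62df86
  after D2: wrote 2B at 0x22 = 8b1f
  after D3: wrote 2B at 0x19 = 8b1f
query mem[0x1e]=0xd7, mem[0x23]=0x1f, mem[0x1f]=0x24, mem[0x1d]=0x86, mem[0x19]=0x8b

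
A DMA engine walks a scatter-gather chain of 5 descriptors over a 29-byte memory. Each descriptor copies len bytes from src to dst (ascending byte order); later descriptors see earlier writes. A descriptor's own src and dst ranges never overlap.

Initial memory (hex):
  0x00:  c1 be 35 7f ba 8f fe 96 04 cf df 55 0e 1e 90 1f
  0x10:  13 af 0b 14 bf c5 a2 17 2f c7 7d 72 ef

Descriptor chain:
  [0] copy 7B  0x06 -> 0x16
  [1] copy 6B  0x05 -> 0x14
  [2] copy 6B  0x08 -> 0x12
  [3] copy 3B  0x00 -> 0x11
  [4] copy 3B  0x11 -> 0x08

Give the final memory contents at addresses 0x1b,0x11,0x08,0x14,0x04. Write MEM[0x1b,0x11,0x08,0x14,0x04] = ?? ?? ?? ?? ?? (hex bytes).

D0: mem[0x16..0x1c] <- [fe 96 04 cf df 55 0e]
D1: mem[0x14..0x19] <- [8f fe 96 04 cf df]
D2: mem[0x12..0x17] <- [04 cf df 55 0e 1e]
D3: mem[0x11..0x13] <- [c1 be 35]
D4: mem[0x08..0x0a] <- [c1 be 35]
query mem[0x1b]=0x55, mem[0x11]=0xc1, mem[0x08]=0xc1, mem[0x14]=0xdf, mem[0x04]=0xba

MEM[0x1b,0x11,0x08,0x14,0x04] = 55 c1 c1 df ba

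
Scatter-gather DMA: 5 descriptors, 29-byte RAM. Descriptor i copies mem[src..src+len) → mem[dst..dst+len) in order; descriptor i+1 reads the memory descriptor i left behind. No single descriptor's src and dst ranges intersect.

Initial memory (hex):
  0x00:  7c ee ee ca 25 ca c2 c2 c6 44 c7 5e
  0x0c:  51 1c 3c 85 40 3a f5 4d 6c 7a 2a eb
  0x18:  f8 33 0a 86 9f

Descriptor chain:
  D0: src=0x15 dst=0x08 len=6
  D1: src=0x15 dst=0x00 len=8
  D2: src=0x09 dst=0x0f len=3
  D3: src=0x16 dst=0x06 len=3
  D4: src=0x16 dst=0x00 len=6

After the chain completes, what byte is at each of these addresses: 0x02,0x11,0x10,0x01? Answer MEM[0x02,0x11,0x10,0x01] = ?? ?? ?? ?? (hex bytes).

  after D0: wrote 6B at 0x08 = 7a2aebf8330a
  after D1: wrote 8B at 0x00 = 7a2aebf8330a869f
  after D2: wrote 3B at 0x0f = 2aebf8
  after D3: wrote 3B at 0x06 = 2aebf8
  after D4: wrote 6B at 0x00 = 2aebf8330a86
query mem[0x02]=0xf8, mem[0x11]=0xf8, mem[0x10]=0xeb, mem[0x01]=0xeb

MEM[0x02,0x11,0x10,0x01] = f8 f8 eb eb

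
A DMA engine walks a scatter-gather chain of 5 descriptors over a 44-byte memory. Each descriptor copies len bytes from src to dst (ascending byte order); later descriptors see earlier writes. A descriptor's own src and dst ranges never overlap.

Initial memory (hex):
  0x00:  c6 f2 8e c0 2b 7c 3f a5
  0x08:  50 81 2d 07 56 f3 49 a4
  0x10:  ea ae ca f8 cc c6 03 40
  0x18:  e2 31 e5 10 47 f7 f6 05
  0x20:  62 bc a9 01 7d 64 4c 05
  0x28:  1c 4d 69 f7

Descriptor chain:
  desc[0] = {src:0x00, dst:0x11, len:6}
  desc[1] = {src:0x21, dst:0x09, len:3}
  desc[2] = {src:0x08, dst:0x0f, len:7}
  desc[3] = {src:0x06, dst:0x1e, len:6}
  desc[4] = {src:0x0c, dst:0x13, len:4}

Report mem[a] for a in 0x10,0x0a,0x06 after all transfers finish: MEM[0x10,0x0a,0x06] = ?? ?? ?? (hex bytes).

#0 dst[0x11+6] := {0xc6,0xf2,0x8e,0xc0,0x2b,0x7c}
#1 dst[0x09+3] := {0xbc,0xa9,0x01}
#2 dst[0x0f+7] := {0x50,0xbc,0xa9,0x01,0x56,0xf3,0x49}
#3 dst[0x1e+6] := {0x3f,0xa5,0x50,0xbc,0xa9,0x01}
#4 dst[0x13+4] := {0x56,0xf3,0x49,0x50}
query mem[0x10]=0xbc, mem[0x0a]=0xa9, mem[0x06]=0x3f

MEM[0x10,0x0a,0x06] = bc a9 3f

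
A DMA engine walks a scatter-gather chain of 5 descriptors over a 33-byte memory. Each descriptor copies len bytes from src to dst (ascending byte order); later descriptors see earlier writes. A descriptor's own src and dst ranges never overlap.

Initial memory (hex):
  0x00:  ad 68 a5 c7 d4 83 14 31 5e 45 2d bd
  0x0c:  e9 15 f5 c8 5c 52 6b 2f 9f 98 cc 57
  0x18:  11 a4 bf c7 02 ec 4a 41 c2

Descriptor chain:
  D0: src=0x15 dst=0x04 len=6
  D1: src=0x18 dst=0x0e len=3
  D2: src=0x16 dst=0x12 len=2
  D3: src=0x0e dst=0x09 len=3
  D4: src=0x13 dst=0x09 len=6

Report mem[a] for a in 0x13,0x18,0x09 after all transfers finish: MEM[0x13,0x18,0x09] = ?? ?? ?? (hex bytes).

MEM[0x13,0x18,0x09] = 57 11 57

  after D0: wrote 6B at 0x04 = 98cc5711a4bf
  after D1: wrote 3B at 0x0e = 11a4bf
  after D2: wrote 2B at 0x12 = cc57
  after D3: wrote 3B at 0x09 = 11a4bf
  after D4: wrote 6B at 0x09 = 579f98cc5711
query mem[0x13]=0x57, mem[0x18]=0x11, mem[0x09]=0x57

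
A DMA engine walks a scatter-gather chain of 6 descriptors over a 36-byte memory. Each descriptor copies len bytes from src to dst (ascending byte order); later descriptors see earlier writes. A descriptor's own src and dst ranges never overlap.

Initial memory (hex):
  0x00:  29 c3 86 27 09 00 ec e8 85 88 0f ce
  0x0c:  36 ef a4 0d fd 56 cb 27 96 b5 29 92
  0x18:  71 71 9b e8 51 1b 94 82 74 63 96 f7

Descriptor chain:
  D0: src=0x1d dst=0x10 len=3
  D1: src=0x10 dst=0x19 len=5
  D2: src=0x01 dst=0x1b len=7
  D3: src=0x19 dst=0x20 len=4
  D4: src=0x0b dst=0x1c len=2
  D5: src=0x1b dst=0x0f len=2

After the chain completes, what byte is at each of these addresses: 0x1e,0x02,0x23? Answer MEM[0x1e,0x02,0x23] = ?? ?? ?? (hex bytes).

#0 dst[0x10+3] := {0x1b,0x94,0x82}
#1 dst[0x19+5] := {0x1b,0x94,0x82,0x27,0x96}
#2 dst[0x1b+7] := {0xc3,0x86,0x27,0x09,0x00,0xec,0xe8}
#3 dst[0x20+4] := {0x1b,0x94,0xc3,0x86}
#4 dst[0x1c+2] := {0xce,0x36}
#5 dst[0x0f+2] := {0xc3,0xce}
query mem[0x1e]=0x09, mem[0x02]=0x86, mem[0x23]=0x86

MEM[0x1e,0x02,0x23] = 09 86 86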